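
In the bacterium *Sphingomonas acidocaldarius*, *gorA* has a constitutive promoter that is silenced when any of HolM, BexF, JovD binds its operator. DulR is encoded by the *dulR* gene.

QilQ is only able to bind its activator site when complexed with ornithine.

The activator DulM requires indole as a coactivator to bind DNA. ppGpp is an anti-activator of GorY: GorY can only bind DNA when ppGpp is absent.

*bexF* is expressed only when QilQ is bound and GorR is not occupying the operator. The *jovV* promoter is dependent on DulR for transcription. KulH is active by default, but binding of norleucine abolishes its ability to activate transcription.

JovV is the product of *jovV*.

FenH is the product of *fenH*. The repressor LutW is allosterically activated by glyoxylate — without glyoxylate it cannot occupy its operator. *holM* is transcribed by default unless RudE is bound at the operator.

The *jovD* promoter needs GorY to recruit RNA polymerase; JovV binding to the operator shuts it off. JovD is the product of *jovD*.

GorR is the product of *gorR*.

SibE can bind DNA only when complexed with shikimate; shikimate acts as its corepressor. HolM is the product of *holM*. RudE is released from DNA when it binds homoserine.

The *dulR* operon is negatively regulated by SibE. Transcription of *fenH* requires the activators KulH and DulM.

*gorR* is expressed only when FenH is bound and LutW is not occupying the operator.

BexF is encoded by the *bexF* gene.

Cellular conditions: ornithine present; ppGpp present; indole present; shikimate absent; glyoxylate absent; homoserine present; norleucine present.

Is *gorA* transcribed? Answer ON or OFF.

OFF

Homoserine is present, so RudE is inactive.
With no repressor bound, *holM* is transcribed.
So HolM is produced and active.
Norleucine is present, so KulH is inactive.
Indole is present, so DulM is active.
Required activator KulH is absent, so *fenH* is not transcribed.
So FenH is not produced.
Glyoxylate is absent, so LutW is inactive.
Required activator FenH is absent, so *gorR* is not transcribed.
So GorR is not produced.
Ornithine is present, so QilQ is active.
No repressor is bound and QilQ is active, so *bexF* is transcribed.
So BexF is produced and active.
Shikimate is absent, so SibE is inactive.
With no repressor bound, *dulR* is transcribed.
So DulR is produced and active.
No repressor is bound and DulR is active, so *jovV* is transcribed.
So JovV is produced and active.
ppGpp is present, so GorY is inactive.
With repressor JovV bound, *jovD* is not transcribed.
So JovD is not produced.
With repressor HolM bound, *gorA* is not transcribed.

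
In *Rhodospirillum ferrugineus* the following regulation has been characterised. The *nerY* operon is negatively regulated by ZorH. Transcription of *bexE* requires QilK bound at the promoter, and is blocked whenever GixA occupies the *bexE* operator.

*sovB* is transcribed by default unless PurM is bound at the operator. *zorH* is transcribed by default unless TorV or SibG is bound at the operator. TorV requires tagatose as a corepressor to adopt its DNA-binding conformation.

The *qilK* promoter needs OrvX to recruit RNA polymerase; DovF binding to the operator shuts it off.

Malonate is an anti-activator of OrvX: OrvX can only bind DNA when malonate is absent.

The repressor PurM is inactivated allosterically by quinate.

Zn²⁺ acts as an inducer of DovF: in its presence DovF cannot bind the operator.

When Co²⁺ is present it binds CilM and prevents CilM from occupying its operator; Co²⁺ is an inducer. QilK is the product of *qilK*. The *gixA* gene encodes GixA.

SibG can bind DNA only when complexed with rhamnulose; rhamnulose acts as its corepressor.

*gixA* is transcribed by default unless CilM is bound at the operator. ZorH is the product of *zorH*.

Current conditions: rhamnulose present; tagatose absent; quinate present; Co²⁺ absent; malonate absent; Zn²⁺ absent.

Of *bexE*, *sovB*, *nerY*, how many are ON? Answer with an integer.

Zn²⁺ is absent, so DovF is active.
Malonate is absent, so OrvX is active.
With repressor DovF bound, *qilK* is not transcribed.
So QilK is not produced.
Co²⁺ is absent, so CilM is active.
With repressor CilM bound, *gixA* is not transcribed.
So GixA is not produced.
Required activator QilK is absent, so *bexE* is not transcribed.
→ *bexE* is OFF.
Quinate is present, so PurM is inactive.
With no repressor bound, *sovB* is transcribed.
→ *sovB* is ON.
Tagatose is absent, so TorV is inactive.
Rhamnulose is present, so SibG is active.
With repressor SibG bound, *zorH* is not transcribed.
So ZorH is not produced.
With no repressor bound, *nerY* is transcribed.
→ *nerY* is ON.
2 of the 3 genes are transcribed.

2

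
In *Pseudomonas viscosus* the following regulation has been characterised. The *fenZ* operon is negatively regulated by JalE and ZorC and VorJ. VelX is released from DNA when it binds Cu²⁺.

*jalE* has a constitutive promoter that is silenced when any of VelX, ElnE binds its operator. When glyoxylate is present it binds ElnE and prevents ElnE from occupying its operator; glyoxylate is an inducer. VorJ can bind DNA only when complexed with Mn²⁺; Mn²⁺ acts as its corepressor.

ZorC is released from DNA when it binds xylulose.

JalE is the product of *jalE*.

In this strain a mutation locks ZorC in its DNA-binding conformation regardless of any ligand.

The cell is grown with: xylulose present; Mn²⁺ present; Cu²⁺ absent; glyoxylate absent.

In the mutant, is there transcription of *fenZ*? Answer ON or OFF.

Cu²⁺ is absent, so VelX is active.
Glyoxylate is absent, so ElnE is active.
With repressor VelX bound, *jalE* is not transcribed.
So JalE is not produced.
ZorC is constitutively active in this strain.
Mn²⁺ is present, so VorJ is active.
With repressor ZorC bound, *fenZ* is not transcribed.

OFF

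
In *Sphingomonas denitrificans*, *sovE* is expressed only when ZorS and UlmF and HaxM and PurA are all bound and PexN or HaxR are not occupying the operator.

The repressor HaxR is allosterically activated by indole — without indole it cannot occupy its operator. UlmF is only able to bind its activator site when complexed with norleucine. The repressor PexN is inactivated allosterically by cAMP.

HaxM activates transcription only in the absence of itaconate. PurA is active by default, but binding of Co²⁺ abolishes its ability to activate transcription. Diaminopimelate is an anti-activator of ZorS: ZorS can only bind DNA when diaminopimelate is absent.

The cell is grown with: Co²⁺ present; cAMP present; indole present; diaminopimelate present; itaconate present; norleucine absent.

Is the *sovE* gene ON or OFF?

OFF

cAMP is present, so PexN is inactive.
Indole is present, so HaxR is active.
Diaminopimelate is present, so ZorS is inactive.
Norleucine is absent, so UlmF is inactive.
Itaconate is present, so HaxM is inactive.
Co²⁺ is present, so PurA is inactive.
With repressor HaxR bound, *sovE* is not transcribed.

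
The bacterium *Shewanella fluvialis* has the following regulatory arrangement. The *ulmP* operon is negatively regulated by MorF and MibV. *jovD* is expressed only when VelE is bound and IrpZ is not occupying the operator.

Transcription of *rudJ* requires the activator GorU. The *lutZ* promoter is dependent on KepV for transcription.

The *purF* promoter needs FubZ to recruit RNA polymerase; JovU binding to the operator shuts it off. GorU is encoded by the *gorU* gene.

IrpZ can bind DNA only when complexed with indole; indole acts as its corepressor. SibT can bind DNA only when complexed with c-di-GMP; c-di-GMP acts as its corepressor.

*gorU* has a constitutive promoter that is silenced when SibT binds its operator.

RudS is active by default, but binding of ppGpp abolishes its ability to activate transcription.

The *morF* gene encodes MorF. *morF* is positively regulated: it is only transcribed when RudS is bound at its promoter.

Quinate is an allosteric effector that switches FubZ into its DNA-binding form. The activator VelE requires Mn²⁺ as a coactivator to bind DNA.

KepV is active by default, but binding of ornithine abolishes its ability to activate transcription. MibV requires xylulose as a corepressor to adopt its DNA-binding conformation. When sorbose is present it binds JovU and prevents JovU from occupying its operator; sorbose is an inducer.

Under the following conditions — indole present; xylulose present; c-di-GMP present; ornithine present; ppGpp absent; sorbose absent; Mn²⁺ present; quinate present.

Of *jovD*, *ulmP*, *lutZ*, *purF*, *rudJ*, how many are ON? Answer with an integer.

Mn²⁺ is present, so VelE is active.
Indole is present, so IrpZ is active.
With repressor IrpZ bound, *jovD* is not transcribed.
→ *jovD* is OFF.
ppGpp is absent, so RudS is active.
No repressor is bound and RudS is active, so *morF* is transcribed.
So MorF is produced and active.
Xylulose is present, so MibV is active.
With repressor MorF bound, *ulmP* is not transcribed.
→ *ulmP* is OFF.
Ornithine is present, so KepV is inactive.
Required activator KepV is absent, so *lutZ* is not transcribed.
→ *lutZ* is OFF.
Quinate is present, so FubZ is active.
Sorbose is absent, so JovU is active.
With repressor JovU bound, *purF* is not transcribed.
→ *purF* is OFF.
c-di-GMP is present, so SibT is active.
With repressor SibT bound, *gorU* is not transcribed.
So GorU is not produced.
Required activator GorU is absent, so *rudJ* is not transcribed.
→ *rudJ* is OFF.
0 of the 5 genes are transcribed.

0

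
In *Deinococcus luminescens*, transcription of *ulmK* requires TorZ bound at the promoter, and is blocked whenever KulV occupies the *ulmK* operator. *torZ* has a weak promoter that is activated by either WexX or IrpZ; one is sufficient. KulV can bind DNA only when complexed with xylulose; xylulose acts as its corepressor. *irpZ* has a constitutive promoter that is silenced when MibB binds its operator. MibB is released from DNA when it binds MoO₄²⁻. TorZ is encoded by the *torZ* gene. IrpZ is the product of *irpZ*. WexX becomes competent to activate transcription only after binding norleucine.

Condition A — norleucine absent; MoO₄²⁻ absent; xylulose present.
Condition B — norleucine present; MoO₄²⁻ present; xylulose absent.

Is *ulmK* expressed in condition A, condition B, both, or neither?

B only

Condition A:
Norleucine is absent, so WexX is inactive.
MoO₄²⁻ is absent, so MibB is active.
With repressor MibB bound, *irpZ* is not transcribed.
So IrpZ is not produced.
No activator is available at the *torZ* promoter, so *torZ* is not transcribed.
So TorZ is not produced.
Xylulose is present, so KulV is active.
With repressor KulV bound, *ulmK* is not transcribed.
→ *ulmK* is OFF in A.
Condition B:
Norleucine is present, so WexX is active.
MoO₄²⁻ is present, so MibB is inactive.
With no repressor bound, *irpZ* is transcribed.
So IrpZ is produced and active.
Activator WexX is present, so *torZ* is transcribed.
So TorZ is produced and active.
Xylulose is absent, so KulV is inactive.
No repressor is bound and TorZ is active, so *ulmK* is transcribed.
→ *ulmK* is ON in B.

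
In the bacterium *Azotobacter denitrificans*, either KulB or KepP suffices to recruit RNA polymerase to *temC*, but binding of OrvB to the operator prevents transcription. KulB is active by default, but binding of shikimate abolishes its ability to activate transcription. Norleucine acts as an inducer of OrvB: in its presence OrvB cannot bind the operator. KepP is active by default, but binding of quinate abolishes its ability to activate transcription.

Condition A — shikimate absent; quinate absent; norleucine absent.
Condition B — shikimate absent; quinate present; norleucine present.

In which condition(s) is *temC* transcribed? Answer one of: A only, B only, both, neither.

Condition A:
Shikimate is absent, so KulB is active.
Quinate is absent, so KepP is active.
Norleucine is absent, so OrvB is active.
With repressor OrvB bound, *temC* is not transcribed.
→ *temC* is OFF in A.
Condition B:
Shikimate is absent, so KulB is active.
Quinate is present, so KepP is inactive.
Norleucine is present, so OrvB is inactive.
Activator KulB is present, so *temC* is transcribed.
→ *temC* is ON in B.

B only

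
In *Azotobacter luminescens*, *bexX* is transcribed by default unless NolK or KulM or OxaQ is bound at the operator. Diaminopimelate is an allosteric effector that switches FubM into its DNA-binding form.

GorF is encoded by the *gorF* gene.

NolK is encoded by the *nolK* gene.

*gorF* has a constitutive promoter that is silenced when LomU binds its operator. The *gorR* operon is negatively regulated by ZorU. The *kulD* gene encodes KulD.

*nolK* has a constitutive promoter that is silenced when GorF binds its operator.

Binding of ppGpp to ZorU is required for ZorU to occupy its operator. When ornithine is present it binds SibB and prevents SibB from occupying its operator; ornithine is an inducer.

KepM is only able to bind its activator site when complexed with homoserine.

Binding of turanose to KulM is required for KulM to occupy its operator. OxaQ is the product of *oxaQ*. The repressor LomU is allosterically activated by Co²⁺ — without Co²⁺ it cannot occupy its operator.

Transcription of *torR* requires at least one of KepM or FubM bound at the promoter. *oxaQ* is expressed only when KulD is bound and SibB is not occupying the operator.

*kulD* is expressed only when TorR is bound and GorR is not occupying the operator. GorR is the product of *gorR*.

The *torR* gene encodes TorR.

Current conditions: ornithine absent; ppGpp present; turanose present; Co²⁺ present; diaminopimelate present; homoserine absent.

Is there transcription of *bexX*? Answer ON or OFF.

OFF

Co²⁺ is present, so LomU is active.
With repressor LomU bound, *gorF* is not transcribed.
So GorF is not produced.
With no repressor bound, *nolK* is transcribed.
So NolK is produced and active.
Turanose is present, so KulM is active.
Ornithine is absent, so SibB is active.
Homoserine is absent, so KepM is inactive.
Diaminopimelate is present, so FubM is active.
Activator FubM is present, so *torR* is transcribed.
So TorR is produced and active.
ppGpp is present, so ZorU is active.
With repressor ZorU bound, *gorR* is not transcribed.
So GorR is not produced.
No repressor is bound and TorR is active, so *kulD* is transcribed.
So KulD is produced and active.
With repressor SibB bound, *oxaQ* is not transcribed.
So OxaQ is not produced.
With repressor NolK bound, *bexX* is not transcribed.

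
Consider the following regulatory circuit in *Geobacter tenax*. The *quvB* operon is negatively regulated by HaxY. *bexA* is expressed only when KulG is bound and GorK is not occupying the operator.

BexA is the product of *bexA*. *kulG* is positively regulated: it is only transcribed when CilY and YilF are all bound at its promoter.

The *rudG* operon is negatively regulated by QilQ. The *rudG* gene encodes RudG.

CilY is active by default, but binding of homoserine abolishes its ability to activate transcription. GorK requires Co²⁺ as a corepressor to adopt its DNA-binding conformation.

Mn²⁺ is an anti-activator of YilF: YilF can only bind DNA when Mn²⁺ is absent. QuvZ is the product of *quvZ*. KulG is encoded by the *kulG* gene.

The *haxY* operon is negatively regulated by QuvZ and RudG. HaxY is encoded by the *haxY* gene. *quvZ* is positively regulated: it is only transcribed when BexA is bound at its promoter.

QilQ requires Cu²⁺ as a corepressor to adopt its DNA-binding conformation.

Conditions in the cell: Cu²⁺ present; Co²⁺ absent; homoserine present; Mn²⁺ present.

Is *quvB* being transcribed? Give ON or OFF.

OFF

Homoserine is present, so CilY is inactive.
Mn²⁺ is present, so YilF is inactive.
Required activator CilY is absent, so *kulG* is not transcribed.
So KulG is not produced.
Co²⁺ is absent, so GorK is inactive.
Required activator KulG is absent, so *bexA* is not transcribed.
So BexA is not produced.
Required activator BexA is absent, so *quvZ* is not transcribed.
So QuvZ is not produced.
Cu²⁺ is present, so QilQ is active.
With repressor QilQ bound, *rudG* is not transcribed.
So RudG is not produced.
With no repressor bound, *haxY* is transcribed.
So HaxY is produced and active.
With repressor HaxY bound, *quvB* is not transcribed.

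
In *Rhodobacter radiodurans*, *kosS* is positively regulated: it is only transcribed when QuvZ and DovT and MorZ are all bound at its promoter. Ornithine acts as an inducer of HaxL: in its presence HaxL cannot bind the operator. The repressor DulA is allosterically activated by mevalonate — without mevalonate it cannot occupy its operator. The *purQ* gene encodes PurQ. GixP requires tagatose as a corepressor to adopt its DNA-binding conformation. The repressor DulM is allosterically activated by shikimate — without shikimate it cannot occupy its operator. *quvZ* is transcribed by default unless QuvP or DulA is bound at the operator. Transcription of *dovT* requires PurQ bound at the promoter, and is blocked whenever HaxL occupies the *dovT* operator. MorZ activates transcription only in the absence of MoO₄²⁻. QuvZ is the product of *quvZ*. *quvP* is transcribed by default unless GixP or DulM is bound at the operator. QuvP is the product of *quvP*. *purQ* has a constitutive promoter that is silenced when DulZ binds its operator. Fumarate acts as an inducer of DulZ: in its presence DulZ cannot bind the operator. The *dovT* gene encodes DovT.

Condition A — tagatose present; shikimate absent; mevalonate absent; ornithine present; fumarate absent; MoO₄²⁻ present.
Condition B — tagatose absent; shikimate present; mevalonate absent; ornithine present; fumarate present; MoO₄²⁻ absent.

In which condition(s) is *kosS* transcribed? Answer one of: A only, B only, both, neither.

B only

Condition A:
Tagatose is present, so GixP is active.
Shikimate is absent, so DulM is inactive.
With repressor GixP bound, *quvP* is not transcribed.
So QuvP is not produced.
Mevalonate is absent, so DulA is inactive.
With no repressor bound, *quvZ* is transcribed.
So QuvZ is produced and active.
Ornithine is present, so HaxL is inactive.
Fumarate is absent, so DulZ is active.
With repressor DulZ bound, *purQ* is not transcribed.
So PurQ is not produced.
Required activator PurQ is absent, so *dovT* is not transcribed.
So DovT is not produced.
MoO₄²⁻ is present, so MorZ is inactive.
Required activator DovT is absent, so *kosS* is not transcribed.
→ *kosS* is OFF in A.
Condition B:
Tagatose is absent, so GixP is inactive.
Shikimate is present, so DulM is active.
With repressor DulM bound, *quvP* is not transcribed.
So QuvP is not produced.
Mevalonate is absent, so DulA is inactive.
With no repressor bound, *quvZ* is transcribed.
So QuvZ is produced and active.
Ornithine is present, so HaxL is inactive.
Fumarate is present, so DulZ is inactive.
With no repressor bound, *purQ* is transcribed.
So PurQ is produced and active.
No repressor is bound and PurQ is active, so *dovT* is transcribed.
So DovT is produced and active.
MoO₄²⁻ is absent, so MorZ is active.
No repressor is bound and QuvZ and DovT and MorZ are active, so *kosS* is transcribed.
→ *kosS* is ON in B.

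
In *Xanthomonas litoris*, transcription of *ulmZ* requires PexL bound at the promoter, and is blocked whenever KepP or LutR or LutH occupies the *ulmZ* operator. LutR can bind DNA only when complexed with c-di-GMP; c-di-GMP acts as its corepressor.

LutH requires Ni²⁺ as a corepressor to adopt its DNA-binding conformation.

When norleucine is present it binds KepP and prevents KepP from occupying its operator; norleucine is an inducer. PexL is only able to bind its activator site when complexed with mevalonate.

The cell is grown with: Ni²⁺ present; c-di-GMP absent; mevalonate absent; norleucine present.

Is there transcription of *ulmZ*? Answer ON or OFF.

OFF

Mevalonate is absent, so PexL is inactive.
Norleucine is present, so KepP is inactive.
c-di-GMP is absent, so LutR is inactive.
Ni²⁺ is present, so LutH is active.
With repressor LutH bound, *ulmZ* is not transcribed.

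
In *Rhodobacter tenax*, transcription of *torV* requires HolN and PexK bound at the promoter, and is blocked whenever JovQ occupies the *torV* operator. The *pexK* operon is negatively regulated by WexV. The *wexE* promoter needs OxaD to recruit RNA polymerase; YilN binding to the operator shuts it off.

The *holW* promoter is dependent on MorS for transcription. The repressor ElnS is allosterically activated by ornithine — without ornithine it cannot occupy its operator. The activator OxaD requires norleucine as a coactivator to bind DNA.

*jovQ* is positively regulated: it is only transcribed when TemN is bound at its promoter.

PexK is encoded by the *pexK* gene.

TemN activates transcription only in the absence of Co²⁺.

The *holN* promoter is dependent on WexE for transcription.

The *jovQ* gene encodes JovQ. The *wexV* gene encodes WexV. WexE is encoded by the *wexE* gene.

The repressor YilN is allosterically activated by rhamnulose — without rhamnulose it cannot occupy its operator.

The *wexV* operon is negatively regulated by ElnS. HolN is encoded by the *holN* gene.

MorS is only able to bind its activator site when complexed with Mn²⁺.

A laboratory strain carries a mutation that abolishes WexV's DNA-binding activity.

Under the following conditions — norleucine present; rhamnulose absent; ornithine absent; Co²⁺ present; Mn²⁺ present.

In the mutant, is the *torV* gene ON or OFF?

ON

Norleucine is present, so OxaD is active.
Rhamnulose is absent, so YilN is inactive.
No repressor is bound and OxaD is active, so *wexE* is transcribed.
So WexE is produced and active.
No repressor is bound and WexE is active, so *holN* is transcribed.
So HolN is produced and active.
Co²⁺ is present, so TemN is inactive.
Required activator TemN is absent, so *jovQ* is not transcribed.
So JovQ is not produced.
WexV is non-functional in this strain, so it has no effect.
With no repressor bound, *pexK* is transcribed.
So PexK is produced and active.
No repressor is bound and HolN and PexK are active, so *torV* is transcribed.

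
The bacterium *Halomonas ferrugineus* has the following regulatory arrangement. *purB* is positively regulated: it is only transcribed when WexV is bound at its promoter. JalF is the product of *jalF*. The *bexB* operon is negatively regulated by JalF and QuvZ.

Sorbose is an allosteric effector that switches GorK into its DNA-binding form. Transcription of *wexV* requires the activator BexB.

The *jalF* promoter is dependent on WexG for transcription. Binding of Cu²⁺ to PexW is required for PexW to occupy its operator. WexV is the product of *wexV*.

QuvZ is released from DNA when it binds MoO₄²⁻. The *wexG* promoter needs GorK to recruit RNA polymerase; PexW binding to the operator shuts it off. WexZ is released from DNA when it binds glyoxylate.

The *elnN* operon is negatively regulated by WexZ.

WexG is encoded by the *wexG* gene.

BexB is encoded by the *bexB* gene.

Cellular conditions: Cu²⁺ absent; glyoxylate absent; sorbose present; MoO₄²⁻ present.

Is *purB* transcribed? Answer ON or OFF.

Sorbose is present, so GorK is active.
Cu²⁺ is absent, so PexW is inactive.
No repressor is bound and GorK is active, so *wexG* is transcribed.
So WexG is produced and active.
No repressor is bound and WexG is active, so *jalF* is transcribed.
So JalF is produced and active.
MoO₄²⁻ is present, so QuvZ is inactive.
With repressor JalF bound, *bexB* is not transcribed.
So BexB is not produced.
Required activator BexB is absent, so *wexV* is not transcribed.
So WexV is not produced.
Required activator WexV is absent, so *purB* is not transcribed.

OFF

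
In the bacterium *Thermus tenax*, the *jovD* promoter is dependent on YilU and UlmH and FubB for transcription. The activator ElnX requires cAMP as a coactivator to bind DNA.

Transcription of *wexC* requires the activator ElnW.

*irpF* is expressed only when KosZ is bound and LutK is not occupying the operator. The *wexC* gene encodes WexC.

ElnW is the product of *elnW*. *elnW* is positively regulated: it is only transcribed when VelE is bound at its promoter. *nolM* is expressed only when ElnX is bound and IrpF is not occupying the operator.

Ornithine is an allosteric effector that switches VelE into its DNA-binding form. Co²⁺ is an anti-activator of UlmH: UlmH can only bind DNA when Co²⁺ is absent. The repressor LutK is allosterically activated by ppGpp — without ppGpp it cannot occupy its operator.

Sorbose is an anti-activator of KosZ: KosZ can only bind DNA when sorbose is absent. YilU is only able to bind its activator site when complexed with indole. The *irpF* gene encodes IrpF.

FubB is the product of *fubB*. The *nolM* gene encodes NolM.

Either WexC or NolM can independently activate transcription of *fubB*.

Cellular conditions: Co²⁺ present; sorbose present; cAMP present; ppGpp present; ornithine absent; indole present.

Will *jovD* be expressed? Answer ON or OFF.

OFF

Indole is present, so YilU is active.
Co²⁺ is present, so UlmH is inactive.
Ornithine is absent, so VelE is inactive.
Required activator VelE is absent, so *elnW* is not transcribed.
So ElnW is not produced.
Required activator ElnW is absent, so *wexC* is not transcribed.
So WexC is not produced.
Sorbose is present, so KosZ is inactive.
ppGpp is present, so LutK is active.
With repressor LutK bound, *irpF* is not transcribed.
So IrpF is not produced.
cAMP is present, so ElnX is active.
No repressor is bound and ElnX is active, so *nolM* is transcribed.
So NolM is produced and active.
Activator NolM is present, so *fubB* is transcribed.
So FubB is produced and active.
Required activator UlmH is absent, so *jovD* is not transcribed.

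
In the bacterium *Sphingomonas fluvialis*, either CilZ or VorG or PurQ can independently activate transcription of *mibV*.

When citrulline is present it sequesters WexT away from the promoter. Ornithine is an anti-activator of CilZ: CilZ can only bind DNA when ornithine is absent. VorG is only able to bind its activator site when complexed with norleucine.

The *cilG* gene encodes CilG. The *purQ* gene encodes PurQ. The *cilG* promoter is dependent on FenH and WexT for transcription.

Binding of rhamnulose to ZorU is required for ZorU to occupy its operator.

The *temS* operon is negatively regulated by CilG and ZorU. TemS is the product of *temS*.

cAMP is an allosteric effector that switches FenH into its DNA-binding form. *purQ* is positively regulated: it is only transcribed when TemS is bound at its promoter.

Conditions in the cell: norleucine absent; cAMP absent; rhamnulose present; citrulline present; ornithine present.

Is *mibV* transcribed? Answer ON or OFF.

OFF

Ornithine is present, so CilZ is inactive.
Norleucine is absent, so VorG is inactive.
cAMP is absent, so FenH is inactive.
Citrulline is present, so WexT is inactive.
Required activator FenH is absent, so *cilG* is not transcribed.
So CilG is not produced.
Rhamnulose is present, so ZorU is active.
With repressor ZorU bound, *temS* is not transcribed.
So TemS is not produced.
Required activator TemS is absent, so *purQ* is not transcribed.
So PurQ is not produced.
No activator is available at the *mibV* promoter, so *mibV* is not transcribed.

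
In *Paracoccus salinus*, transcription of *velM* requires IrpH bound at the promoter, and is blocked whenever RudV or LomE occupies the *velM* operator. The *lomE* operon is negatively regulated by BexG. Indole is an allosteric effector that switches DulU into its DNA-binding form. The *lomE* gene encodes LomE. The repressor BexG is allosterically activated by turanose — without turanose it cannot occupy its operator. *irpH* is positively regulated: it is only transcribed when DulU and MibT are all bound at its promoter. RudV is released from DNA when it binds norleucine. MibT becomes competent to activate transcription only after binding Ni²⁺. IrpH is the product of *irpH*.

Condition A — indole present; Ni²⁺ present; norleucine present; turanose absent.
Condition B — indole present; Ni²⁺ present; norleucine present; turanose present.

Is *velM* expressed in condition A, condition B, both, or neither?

B only

Condition A:
Indole is present, so DulU is active.
Ni²⁺ is present, so MibT is active.
No repressor is bound and DulU and MibT are active, so *irpH* is transcribed.
So IrpH is produced and active.
Norleucine is present, so RudV is inactive.
Turanose is absent, so BexG is inactive.
With no repressor bound, *lomE* is transcribed.
So LomE is produced and active.
With repressor LomE bound, *velM* is not transcribed.
→ *velM* is OFF in A.
Condition B:
Indole is present, so DulU is active.
Ni²⁺ is present, so MibT is active.
No repressor is bound and DulU and MibT are active, so *irpH* is transcribed.
So IrpH is produced and active.
Norleucine is present, so RudV is inactive.
Turanose is present, so BexG is active.
With repressor BexG bound, *lomE* is not transcribed.
So LomE is not produced.
No repressor is bound and IrpH is active, so *velM* is transcribed.
→ *velM* is ON in B.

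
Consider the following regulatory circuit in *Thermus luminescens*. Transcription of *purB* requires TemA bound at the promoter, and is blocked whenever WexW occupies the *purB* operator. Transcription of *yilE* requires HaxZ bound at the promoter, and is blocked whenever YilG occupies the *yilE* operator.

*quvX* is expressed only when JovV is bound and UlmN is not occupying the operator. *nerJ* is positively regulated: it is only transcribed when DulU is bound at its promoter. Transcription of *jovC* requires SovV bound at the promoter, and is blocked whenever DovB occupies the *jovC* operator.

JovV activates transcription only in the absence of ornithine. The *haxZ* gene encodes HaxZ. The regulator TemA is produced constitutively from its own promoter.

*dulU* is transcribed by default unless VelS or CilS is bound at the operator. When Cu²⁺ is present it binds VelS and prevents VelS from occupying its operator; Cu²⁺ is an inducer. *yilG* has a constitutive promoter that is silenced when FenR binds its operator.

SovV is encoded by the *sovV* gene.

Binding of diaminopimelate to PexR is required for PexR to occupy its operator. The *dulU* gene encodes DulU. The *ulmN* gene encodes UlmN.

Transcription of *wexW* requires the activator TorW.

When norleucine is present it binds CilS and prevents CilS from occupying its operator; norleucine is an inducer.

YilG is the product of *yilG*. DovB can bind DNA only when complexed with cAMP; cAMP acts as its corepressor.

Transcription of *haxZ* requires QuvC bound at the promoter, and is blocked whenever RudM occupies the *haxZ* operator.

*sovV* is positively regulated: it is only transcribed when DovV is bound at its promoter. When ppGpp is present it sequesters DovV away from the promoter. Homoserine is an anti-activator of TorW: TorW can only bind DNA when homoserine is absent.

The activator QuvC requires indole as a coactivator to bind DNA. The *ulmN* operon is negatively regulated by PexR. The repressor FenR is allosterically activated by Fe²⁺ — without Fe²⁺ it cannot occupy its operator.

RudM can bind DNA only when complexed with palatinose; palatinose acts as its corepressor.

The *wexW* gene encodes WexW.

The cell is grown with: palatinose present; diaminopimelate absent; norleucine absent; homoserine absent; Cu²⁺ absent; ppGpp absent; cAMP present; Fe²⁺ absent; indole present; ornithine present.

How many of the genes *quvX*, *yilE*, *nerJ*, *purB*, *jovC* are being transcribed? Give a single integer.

0

Ornithine is present, so JovV is inactive.
Diaminopimelate is absent, so PexR is inactive.
With no repressor bound, *ulmN* is transcribed.
So UlmN is produced and active.
With repressor UlmN bound, *quvX* is not transcribed.
→ *quvX* is OFF.
Fe²⁺ is absent, so FenR is inactive.
With no repressor bound, *yilG* is transcribed.
So YilG is produced and active.
Indole is present, so QuvC is active.
Palatinose is present, so RudM is active.
With repressor RudM bound, *haxZ* is not transcribed.
So HaxZ is not produced.
With repressor YilG bound, *yilE* is not transcribed.
→ *yilE* is OFF.
Cu²⁺ is absent, so VelS is active.
Norleucine is absent, so CilS is active.
With repressor VelS bound, *dulU* is not transcribed.
So DulU is not produced.
Required activator DulU is absent, so *nerJ* is not transcribed.
→ *nerJ* is OFF.
TemA is produced constitutively and is active.
Homoserine is absent, so TorW is active.
No repressor is bound and TorW is active, so *wexW* is transcribed.
So WexW is produced and active.
With repressor WexW bound, *purB* is not transcribed.
→ *purB* is OFF.
ppGpp is absent, so DovV is active.
No repressor is bound and DovV is active, so *sovV* is transcribed.
So SovV is produced and active.
cAMP is present, so DovB is active.
With repressor DovB bound, *jovC* is not transcribed.
→ *jovC* is OFF.
0 of the 5 genes are transcribed.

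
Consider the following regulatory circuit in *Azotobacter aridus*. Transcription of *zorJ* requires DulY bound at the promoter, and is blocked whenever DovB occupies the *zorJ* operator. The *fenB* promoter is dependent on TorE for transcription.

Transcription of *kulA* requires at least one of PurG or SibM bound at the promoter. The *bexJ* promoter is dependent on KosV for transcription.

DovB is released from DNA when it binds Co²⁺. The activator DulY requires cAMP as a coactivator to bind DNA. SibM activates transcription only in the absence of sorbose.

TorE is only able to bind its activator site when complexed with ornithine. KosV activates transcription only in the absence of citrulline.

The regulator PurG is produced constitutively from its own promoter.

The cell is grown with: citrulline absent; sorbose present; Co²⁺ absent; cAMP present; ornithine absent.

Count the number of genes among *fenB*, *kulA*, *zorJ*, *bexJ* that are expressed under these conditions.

Ornithine is absent, so TorE is inactive.
Required activator TorE is absent, so *fenB* is not transcribed.
→ *fenB* is OFF.
PurG is produced constitutively and is active.
Sorbose is present, so SibM is inactive.
Activator PurG is present, so *kulA* is transcribed.
→ *kulA* is ON.
Co²⁺ is absent, so DovB is active.
cAMP is present, so DulY is active.
With repressor DovB bound, *zorJ* is not transcribed.
→ *zorJ* is OFF.
Citrulline is absent, so KosV is active.
No repressor is bound and KosV is active, so *bexJ* is transcribed.
→ *bexJ* is ON.
2 of the 4 genes are transcribed.

2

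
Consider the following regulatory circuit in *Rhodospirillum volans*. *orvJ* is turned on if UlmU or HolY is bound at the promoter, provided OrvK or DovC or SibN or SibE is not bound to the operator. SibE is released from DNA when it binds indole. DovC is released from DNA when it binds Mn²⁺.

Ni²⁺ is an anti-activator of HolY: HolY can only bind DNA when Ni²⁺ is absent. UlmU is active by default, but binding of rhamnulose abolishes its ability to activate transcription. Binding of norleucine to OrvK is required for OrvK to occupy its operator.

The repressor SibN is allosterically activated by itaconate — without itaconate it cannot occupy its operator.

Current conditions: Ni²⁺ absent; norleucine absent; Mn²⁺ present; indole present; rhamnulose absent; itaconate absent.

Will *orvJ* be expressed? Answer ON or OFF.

ON

Norleucine is absent, so OrvK is inactive.
Mn²⁺ is present, so DovC is inactive.
Itaconate is absent, so SibN is inactive.
Rhamnulose is absent, so UlmU is active.
Indole is present, so SibE is inactive.
Ni²⁺ is absent, so HolY is active.
Activator UlmU is present, so *orvJ* is transcribed.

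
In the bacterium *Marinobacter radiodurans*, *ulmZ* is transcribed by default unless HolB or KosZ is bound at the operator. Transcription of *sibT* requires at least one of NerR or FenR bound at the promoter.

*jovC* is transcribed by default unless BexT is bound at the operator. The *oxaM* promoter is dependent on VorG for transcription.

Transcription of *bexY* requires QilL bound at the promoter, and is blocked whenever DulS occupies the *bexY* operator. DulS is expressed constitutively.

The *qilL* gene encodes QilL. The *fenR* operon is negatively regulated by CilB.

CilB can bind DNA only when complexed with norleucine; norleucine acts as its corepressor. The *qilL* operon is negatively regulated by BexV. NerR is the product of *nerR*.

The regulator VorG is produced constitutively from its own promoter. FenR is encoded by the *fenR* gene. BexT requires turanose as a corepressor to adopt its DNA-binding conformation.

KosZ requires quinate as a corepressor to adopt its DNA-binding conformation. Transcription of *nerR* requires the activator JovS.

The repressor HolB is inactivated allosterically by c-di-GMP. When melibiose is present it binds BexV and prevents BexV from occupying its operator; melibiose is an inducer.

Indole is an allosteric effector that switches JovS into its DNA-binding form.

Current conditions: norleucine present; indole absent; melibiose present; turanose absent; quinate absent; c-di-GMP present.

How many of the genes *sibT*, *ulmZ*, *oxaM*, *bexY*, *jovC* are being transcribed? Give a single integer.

Indole is absent, so JovS is inactive.
Required activator JovS is absent, so *nerR* is not transcribed.
So NerR is not produced.
Norleucine is present, so CilB is active.
With repressor CilB bound, *fenR* is not transcribed.
So FenR is not produced.
No activator is available at the *sibT* promoter, so *sibT* is not transcribed.
→ *sibT* is OFF.
c-di-GMP is present, so HolB is inactive.
Quinate is absent, so KosZ is inactive.
With no repressor bound, *ulmZ* is transcribed.
→ *ulmZ* is ON.
VorG is produced constitutively and is active.
No repressor is bound and VorG is active, so *oxaM* is transcribed.
→ *oxaM* is ON.
Melibiose is present, so BexV is inactive.
With no repressor bound, *qilL* is transcribed.
So QilL is produced and active.
DulS is produced constitutively and is active.
With repressor DulS bound, *bexY* is not transcribed.
→ *bexY* is OFF.
Turanose is absent, so BexT is inactive.
With no repressor bound, *jovC* is transcribed.
→ *jovC* is ON.
3 of the 5 genes are transcribed.

3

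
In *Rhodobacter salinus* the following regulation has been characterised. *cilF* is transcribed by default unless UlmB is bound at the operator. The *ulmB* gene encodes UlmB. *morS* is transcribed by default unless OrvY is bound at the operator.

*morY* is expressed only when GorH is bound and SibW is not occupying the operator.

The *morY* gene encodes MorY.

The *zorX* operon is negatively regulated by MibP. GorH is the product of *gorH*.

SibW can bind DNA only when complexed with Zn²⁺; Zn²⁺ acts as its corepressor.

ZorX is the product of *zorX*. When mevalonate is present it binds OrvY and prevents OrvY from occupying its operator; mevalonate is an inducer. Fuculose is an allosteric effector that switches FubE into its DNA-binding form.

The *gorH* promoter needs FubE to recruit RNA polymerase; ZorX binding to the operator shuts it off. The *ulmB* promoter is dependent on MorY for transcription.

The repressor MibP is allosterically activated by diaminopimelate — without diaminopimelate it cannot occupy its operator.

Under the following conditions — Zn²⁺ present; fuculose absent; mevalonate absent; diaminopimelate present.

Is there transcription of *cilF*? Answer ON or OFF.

ON

Diaminopimelate is present, so MibP is active.
With repressor MibP bound, *zorX* is not transcribed.
So ZorX is not produced.
Fuculose is absent, so FubE is inactive.
Required activator FubE is absent, so *gorH* is not transcribed.
So GorH is not produced.
Zn²⁺ is present, so SibW is active.
With repressor SibW bound, *morY* is not transcribed.
So MorY is not produced.
Required activator MorY is absent, so *ulmB* is not transcribed.
So UlmB is not produced.
With no repressor bound, *cilF* is transcribed.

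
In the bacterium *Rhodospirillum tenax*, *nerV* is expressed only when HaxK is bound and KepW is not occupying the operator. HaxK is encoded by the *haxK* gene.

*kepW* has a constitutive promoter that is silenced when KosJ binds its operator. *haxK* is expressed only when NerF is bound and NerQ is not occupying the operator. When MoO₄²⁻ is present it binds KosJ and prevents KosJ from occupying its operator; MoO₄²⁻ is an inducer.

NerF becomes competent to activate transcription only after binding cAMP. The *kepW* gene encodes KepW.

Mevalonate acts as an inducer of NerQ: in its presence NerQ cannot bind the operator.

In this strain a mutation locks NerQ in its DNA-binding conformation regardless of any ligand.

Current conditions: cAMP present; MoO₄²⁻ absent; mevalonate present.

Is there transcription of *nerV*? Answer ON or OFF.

OFF

NerQ is constitutively active in this strain.
cAMP is present, so NerF is active.
With repressor NerQ bound, *haxK* is not transcribed.
So HaxK is not produced.
MoO₄²⁻ is absent, so KosJ is active.
With repressor KosJ bound, *kepW* is not transcribed.
So KepW is not produced.
Required activator HaxK is absent, so *nerV* is not transcribed.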